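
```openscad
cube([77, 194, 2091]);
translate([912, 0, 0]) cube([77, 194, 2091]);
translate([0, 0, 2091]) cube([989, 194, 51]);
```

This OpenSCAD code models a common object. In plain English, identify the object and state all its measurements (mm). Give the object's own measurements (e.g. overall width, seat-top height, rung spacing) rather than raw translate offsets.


A door frame. The clear opening is 835 mm wide and 2091 mm high. Two 77 mm wide jambs, 194 mm deep, stand either side of the opening from the floor to the top of the opening. A 51 mm thick head sits across the top of both jambs, spanning the full outside width of the frame.


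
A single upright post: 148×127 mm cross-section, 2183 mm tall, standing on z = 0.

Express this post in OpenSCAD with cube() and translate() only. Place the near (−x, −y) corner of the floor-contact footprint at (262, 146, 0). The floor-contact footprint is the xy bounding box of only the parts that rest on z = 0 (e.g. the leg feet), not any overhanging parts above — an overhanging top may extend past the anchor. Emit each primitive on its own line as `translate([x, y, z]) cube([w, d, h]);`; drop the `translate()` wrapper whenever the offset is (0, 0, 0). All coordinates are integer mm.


translate([262, 146, 0]) cube([148, 127, 2183]);


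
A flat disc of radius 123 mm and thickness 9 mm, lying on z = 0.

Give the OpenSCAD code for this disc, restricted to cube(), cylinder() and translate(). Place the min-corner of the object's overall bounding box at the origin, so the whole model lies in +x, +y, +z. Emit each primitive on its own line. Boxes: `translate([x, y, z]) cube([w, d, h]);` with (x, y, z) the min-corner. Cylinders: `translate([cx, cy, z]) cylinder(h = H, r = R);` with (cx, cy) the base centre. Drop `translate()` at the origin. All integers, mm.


translate([123, 123, 0]) cylinder(h = 9, r = 123);


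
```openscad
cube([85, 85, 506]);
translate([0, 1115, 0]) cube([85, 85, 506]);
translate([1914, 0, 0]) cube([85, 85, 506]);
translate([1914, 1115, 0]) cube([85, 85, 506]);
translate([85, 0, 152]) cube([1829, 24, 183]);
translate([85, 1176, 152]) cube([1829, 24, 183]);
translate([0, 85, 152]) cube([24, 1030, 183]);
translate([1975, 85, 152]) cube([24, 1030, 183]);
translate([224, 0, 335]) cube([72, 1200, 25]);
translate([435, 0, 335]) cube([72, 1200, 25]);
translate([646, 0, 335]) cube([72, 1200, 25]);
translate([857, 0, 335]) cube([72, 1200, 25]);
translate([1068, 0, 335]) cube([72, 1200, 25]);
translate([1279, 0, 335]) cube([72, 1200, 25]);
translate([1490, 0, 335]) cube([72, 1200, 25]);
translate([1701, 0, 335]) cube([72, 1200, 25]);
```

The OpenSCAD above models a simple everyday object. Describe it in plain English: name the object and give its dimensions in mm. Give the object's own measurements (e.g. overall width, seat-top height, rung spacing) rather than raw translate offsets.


A bed frame 1999 mm long (x) by 1200 mm wide (y). Four 85×85 mm corner posts, 506 mm tall, at the corners of the footprint. Four rails of 24 mm thickness and 183 mm height run between adjacent posts with their undersides at z = 152 mm, their outer faces flush with the outside of the frame (the two x-running rails run between the posts' inner faces; the two y-running rails run between the posts' inner faces). 8 slats, each 72 mm wide (x) and 25 mm thick, lie across the top of the two x-running rails, running the full 1200 mm width of the frame in y; along x they sit between the end posts with a 139 mm gap after the −x posts and between neighbouring slats, leaving 141 mm before the +x posts.


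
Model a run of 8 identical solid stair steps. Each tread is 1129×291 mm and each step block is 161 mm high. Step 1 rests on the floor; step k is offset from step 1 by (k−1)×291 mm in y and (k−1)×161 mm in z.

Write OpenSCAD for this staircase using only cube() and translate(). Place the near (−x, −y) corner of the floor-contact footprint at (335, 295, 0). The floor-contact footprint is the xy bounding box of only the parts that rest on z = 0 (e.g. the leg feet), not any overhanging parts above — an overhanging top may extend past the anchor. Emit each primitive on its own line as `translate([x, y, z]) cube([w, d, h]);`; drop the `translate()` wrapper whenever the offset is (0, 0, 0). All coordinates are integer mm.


translate([335, 295, 0]) cube([1129, 291, 161]);
translate([335, 586, 161]) cube([1129, 291, 161]);
translate([335, 877, 322]) cube([1129, 291, 161]);
translate([335, 1168, 483]) cube([1129, 291, 161]);
translate([335, 1459, 644]) cube([1129, 291, 161]);
translate([335, 1750, 805]) cube([1129, 291, 161]);
translate([335, 2041, 966]) cube([1129, 291, 161]);
translate([335, 2332, 1127]) cube([1129, 291, 161]);


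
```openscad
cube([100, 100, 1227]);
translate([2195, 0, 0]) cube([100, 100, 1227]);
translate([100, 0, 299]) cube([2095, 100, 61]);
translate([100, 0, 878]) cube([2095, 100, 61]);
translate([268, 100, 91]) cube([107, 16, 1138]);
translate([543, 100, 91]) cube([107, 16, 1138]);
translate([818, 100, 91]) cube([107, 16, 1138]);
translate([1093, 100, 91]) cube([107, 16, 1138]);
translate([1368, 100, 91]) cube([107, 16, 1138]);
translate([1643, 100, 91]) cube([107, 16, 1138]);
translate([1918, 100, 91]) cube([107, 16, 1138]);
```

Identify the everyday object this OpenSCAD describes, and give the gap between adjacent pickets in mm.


A fence section. The picket gap is 168 mm.

Two posts, two rails, 7 pickets — a fence section. Span 2095 mm holds 7 pickets of 107 mm with 8 equal gaps: ⌊(2095 − 7·107) / 8⌋ = 168 mm.


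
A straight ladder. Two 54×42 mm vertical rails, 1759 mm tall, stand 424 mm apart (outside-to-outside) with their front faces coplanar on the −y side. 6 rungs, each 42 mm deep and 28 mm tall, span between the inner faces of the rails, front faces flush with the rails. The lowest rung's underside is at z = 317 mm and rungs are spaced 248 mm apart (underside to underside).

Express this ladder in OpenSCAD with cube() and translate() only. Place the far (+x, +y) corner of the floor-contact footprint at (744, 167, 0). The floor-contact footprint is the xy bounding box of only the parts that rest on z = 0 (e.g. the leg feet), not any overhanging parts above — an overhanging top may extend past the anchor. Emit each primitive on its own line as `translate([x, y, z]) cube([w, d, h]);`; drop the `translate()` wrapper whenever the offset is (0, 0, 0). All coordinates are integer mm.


translate([320, 125, 0]) cube([54, 42, 1759]);
translate([690, 125, 0]) cube([54, 42, 1759]);
translate([374, 125, 317]) cube([316, 42, 28]);
translate([374, 125, 565]) cube([316, 42, 28]);
translate([374, 125, 813]) cube([316, 42, 28]);
translate([374, 125, 1061]) cube([316, 42, 28]);
translate([374, 125, 1309]) cube([316, 42, 28]);
translate([374, 125, 1557]) cube([316, 42, 28]);


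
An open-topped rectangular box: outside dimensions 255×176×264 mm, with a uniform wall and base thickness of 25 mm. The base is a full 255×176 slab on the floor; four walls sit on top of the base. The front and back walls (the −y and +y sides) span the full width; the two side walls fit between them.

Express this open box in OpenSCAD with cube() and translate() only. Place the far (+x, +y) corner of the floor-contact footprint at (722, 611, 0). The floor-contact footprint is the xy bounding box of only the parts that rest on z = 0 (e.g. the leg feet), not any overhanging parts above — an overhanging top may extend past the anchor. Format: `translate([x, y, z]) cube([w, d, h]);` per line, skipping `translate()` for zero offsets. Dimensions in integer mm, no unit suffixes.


translate([467, 435, 0]) cube([255, 176, 25]);
translate([467, 435, 25]) cube([255, 25, 239]);
translate([467, 586, 25]) cube([255, 25, 239]);
translate([467, 460, 25]) cube([25, 126, 239]);
translate([697, 460, 25]) cube([25, 126, 239]);


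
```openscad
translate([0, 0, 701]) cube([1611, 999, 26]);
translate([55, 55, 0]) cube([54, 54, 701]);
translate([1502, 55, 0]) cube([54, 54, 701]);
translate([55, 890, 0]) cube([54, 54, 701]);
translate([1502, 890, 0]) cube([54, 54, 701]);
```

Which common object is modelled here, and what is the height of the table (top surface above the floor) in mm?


A table. The table height is 727 mm.

A 1611×999×26 slab sits at z = 701 on four 54 mm square posts — a table. The top surface is at 701 + 26 = 727 mm.


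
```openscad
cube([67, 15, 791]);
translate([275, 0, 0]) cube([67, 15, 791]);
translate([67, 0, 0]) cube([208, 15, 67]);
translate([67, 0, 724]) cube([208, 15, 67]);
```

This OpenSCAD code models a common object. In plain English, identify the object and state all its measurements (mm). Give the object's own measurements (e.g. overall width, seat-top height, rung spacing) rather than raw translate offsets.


A rectangular picture frame lying in the x–z plane (depth along y). The opening is 208 mm wide (x) by 657 mm tall (z), surrounded by a border 67 mm wide on all four sides. The frame is 15 mm deep and is made of two full-height vertical stiles with two horizontal rails fitted between them.


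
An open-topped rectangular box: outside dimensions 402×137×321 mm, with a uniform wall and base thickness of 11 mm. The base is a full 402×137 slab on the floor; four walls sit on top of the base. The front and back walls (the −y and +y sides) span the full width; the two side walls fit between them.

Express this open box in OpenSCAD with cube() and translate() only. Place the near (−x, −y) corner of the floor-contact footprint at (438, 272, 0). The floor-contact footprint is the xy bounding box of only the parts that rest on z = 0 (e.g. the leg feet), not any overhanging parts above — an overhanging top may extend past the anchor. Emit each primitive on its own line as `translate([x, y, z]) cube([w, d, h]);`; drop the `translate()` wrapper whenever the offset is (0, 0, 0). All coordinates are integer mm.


translate([438, 272, 0]) cube([402, 137, 11]);
translate([438, 272, 11]) cube([402, 11, 310]);
translate([438, 398, 11]) cube([402, 11, 310]);
translate([438, 283, 11]) cube([11, 115, 310]);
translate([829, 283, 11]) cube([11, 115, 310]);


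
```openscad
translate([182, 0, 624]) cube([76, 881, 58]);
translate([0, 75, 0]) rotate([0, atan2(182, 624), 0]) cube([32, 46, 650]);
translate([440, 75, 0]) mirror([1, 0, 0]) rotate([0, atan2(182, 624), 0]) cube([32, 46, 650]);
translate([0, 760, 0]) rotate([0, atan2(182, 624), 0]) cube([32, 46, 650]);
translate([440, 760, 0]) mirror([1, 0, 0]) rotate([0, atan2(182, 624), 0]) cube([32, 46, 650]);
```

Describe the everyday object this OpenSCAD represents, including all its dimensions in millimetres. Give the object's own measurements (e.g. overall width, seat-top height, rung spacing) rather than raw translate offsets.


A sawhorse. A 76×881×58 mm beam (x, y, z) sits on two A-frame leg pairs. Each pair is two raked legs of 32×46 mm section (46 mm along y) splaying symmetrically in x. Each leg rises 624 mm vertically over 182 mm of horizontal reach and is 650 mm long along its own axis. Every leg's outer bottom edge rests on the floor and its outer top edge meets a bottom edge of the beam — the left legs (tilting toward +x) meet the beam's −x bottom edge, the right legs (their mirror images, tilting toward −x) meet its +x bottom edge — so the leg tops tuck under the beam, the beam's underside is 624 mm above the floor, and the feet are 440 mm apart outside-to-outside with the beam centred between them. The two leg pairs are set in 75 mm from either end of the beam.


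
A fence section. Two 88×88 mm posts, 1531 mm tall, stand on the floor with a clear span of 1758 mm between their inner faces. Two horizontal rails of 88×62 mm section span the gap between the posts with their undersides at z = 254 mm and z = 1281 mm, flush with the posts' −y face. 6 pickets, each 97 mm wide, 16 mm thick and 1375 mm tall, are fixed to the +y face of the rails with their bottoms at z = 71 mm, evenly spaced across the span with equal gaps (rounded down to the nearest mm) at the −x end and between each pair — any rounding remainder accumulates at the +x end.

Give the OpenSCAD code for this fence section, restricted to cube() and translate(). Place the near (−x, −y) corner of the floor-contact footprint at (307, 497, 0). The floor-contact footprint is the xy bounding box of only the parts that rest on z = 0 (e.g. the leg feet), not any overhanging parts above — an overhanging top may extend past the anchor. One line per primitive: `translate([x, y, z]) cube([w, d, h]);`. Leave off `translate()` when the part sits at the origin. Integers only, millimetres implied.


translate([307, 497, 0]) cube([88, 88, 1531]);
translate([2153, 497, 0]) cube([88, 88, 1531]);
translate([395, 497, 254]) cube([1758, 88, 62]);
translate([395, 497, 1281]) cube([1758, 88, 62]);
translate([563, 585, 71]) cube([97, 16, 1375]);
translate([828, 585, 71]) cube([97, 16, 1375]);
translate([1093, 585, 71]) cube([97, 16, 1375]);
translate([1358, 585, 71]) cube([97, 16, 1375]);
translate([1623, 585, 71]) cube([97, 16, 1375]);
translate([1888, 585, 71]) cube([97, 16, 1375]);


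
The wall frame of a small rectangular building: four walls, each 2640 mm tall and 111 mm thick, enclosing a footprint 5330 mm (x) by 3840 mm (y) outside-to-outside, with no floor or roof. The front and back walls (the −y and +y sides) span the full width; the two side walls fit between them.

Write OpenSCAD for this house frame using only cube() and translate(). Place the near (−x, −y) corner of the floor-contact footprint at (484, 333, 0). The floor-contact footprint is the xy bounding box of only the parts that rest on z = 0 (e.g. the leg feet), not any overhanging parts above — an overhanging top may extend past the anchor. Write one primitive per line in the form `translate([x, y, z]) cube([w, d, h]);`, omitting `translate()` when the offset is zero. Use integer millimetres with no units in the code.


translate([484, 333, 0]) cube([5330, 111, 2640]);
translate([484, 4062, 0]) cube([5330, 111, 2640]);
translate([484, 444, 0]) cube([111, 3618, 2640]);
translate([5703, 444, 0]) cube([111, 3618, 2640]);


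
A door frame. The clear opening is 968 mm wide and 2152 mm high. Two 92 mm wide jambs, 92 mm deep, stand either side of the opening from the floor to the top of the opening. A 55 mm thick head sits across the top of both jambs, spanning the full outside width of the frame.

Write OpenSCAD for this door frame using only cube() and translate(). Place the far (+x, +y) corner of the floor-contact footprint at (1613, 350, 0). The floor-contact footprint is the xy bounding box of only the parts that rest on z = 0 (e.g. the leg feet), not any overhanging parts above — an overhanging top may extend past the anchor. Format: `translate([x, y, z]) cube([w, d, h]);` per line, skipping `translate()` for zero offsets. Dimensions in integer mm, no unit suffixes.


translate([461, 258, 0]) cube([92, 92, 2152]);
translate([1521, 258, 0]) cube([92, 92, 2152]);
translate([461, 258, 2152]) cube([1152, 92, 55]);


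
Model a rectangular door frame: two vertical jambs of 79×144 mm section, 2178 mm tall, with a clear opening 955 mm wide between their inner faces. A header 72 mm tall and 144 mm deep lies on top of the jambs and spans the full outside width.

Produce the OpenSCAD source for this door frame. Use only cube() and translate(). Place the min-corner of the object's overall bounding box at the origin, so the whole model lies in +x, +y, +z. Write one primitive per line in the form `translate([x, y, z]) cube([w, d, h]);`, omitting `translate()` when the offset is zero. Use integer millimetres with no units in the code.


cube([79, 144, 2178]);
translate([1034, 0, 0]) cube([79, 144, 2178]);
translate([0, 0, 2178]) cube([1113, 144, 72]);


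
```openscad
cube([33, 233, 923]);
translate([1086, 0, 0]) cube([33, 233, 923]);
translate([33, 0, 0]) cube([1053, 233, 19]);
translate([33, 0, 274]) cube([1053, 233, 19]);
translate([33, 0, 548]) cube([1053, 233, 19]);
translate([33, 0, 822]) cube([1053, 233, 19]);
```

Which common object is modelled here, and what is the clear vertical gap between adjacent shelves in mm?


A bookshelf. The clear shelf gap is 255 mm.

Two tall side panels with 4 horizontal boards between them — a bookshelf. The first two shelf undersides are at z = 0 and z = 274; with shelf thickness 19, the clear gap is 274 − 0 − 19 = 255 mm.


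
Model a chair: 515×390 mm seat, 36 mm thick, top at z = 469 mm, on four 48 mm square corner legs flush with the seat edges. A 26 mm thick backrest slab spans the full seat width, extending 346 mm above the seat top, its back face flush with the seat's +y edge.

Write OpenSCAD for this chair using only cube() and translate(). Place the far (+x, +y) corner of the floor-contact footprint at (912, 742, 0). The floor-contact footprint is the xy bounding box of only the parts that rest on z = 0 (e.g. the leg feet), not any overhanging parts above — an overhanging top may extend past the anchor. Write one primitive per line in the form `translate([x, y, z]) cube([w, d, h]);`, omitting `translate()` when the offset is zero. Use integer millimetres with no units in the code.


translate([397, 352, 433]) cube([515, 390, 36]);
translate([397, 352, 0]) cube([48, 48, 433]);
translate([864, 352, 0]) cube([48, 48, 433]);
translate([397, 694, 0]) cube([48, 48, 433]);
translate([864, 694, 0]) cube([48, 48, 433]);
translate([397, 716, 469]) cube([515, 26, 346]);


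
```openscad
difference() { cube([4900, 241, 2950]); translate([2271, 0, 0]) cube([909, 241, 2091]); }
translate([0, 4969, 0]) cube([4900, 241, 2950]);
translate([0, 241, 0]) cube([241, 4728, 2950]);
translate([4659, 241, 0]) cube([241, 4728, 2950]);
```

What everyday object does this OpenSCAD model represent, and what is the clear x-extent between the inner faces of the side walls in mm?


A single room. The interior width is 4418 mm.

Four walls enclosing a rectangle with a door in the front wall — a room. Outside width 4900 minus two 241 mm walls gives 4418 mm.


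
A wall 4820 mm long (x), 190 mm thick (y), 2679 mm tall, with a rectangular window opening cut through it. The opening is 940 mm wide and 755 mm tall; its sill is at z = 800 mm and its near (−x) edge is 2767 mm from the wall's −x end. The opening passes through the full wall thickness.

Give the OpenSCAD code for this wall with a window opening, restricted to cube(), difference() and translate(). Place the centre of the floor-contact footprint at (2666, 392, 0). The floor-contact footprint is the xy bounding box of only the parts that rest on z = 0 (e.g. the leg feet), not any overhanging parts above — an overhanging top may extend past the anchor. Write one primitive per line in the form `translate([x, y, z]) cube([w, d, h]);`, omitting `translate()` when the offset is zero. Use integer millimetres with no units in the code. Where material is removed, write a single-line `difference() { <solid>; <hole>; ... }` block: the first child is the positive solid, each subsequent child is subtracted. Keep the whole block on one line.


difference() { translate([256, 297, 0]) cube([4820, 190, 2679]); translate([3023, 297, 800]) cube([940, 190, 755]); }


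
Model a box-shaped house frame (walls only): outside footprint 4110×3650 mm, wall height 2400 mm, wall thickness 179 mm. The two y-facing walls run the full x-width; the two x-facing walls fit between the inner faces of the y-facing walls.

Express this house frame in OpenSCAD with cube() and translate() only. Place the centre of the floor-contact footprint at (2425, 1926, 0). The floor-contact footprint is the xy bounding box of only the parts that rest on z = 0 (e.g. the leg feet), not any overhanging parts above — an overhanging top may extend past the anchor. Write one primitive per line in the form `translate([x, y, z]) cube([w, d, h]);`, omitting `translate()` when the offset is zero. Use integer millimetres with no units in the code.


translate([370, 101, 0]) cube([4110, 179, 2400]);
translate([370, 3572, 0]) cube([4110, 179, 2400]);
translate([370, 280, 0]) cube([179, 3292, 2400]);
translate([4301, 280, 0]) cube([179, 3292, 2400]);


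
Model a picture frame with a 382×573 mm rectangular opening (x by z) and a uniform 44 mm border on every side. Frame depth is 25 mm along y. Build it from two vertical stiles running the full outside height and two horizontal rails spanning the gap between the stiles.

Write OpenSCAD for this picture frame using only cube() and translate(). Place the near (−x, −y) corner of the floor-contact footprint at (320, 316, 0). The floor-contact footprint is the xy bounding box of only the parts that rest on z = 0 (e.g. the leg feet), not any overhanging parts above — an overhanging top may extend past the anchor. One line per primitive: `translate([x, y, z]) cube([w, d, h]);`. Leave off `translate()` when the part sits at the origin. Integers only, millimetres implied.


translate([320, 316, 0]) cube([44, 25, 661]);
translate([746, 316, 0]) cube([44, 25, 661]);
translate([364, 316, 0]) cube([382, 25, 44]);
translate([364, 316, 617]) cube([382, 25, 44]);


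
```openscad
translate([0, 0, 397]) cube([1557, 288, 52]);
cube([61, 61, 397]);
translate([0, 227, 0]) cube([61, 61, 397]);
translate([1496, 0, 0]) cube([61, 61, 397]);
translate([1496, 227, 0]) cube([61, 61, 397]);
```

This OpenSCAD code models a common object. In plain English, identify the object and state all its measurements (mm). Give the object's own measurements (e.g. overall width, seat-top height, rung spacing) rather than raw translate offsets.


A long wooden bench with a 1557 mm (x) × 288 mm (y) seat, 52 mm thick, its top surface 449 mm above the floor. Four 61 mm square legs at the seat corners, flush with the edges, run from z = 0 to the seat underside.


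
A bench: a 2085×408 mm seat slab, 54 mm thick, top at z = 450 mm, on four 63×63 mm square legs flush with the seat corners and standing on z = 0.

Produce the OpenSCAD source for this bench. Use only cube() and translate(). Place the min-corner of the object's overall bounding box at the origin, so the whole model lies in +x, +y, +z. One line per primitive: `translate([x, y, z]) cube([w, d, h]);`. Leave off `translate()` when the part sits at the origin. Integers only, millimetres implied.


translate([0, 0, 396]) cube([2085, 408, 54]);
cube([63, 63, 396]);
translate([0, 345, 0]) cube([63, 63, 396]);
translate([2022, 0, 0]) cube([63, 63, 396]);
translate([2022, 345, 0]) cube([63, 63, 396]);


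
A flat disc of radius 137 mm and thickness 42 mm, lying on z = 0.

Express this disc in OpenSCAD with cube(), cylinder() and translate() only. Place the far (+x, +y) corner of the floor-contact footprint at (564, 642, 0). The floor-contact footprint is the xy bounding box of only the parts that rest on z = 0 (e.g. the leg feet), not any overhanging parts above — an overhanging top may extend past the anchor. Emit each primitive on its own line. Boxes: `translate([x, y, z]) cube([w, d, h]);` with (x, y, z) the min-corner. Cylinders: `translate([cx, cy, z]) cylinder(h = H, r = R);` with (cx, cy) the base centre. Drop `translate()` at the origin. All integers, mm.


translate([427, 505, 0]) cylinder(h = 42, r = 137);


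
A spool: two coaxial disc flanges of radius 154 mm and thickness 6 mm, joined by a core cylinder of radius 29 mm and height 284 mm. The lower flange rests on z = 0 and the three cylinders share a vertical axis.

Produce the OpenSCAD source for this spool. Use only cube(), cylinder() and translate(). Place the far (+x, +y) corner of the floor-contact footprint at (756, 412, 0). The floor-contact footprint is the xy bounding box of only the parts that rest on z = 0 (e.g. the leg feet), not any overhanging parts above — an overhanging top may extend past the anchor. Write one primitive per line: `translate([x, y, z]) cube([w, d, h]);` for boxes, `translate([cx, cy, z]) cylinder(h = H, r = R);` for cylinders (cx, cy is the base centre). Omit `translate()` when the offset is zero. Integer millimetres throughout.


translate([602, 258, 0]) cylinder(h = 6, r = 154);
translate([602, 258, 6]) cylinder(h = 284, r = 29);
translate([602, 258, 290]) cylinder(h = 6, r = 154);


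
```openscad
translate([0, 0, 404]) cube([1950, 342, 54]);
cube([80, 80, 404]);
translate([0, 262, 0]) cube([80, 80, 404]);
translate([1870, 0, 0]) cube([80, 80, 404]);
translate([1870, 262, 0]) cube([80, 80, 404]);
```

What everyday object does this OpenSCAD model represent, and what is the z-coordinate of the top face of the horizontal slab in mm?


A bench. The seat-top height is 458 mm.

A long slab on four corner posts — a bench. The slab sits at z = 404 with thickness 54, so the top is 404 + 54 = 458 mm.


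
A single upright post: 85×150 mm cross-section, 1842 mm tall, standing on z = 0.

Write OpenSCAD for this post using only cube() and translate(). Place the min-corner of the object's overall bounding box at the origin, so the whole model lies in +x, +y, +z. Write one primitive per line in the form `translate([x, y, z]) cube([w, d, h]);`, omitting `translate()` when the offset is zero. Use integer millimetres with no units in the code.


cube([85, 150, 1842]);


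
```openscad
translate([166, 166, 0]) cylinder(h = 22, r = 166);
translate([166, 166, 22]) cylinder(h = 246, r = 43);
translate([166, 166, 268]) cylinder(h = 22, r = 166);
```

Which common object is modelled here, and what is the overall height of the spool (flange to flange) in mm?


A spool. The overall height is 290 mm.

Three coaxial cylinders, large–small–large — a spool. Two 22 mm flanges and a 246 mm core give 22 + 246 + 22 = 290 mm.


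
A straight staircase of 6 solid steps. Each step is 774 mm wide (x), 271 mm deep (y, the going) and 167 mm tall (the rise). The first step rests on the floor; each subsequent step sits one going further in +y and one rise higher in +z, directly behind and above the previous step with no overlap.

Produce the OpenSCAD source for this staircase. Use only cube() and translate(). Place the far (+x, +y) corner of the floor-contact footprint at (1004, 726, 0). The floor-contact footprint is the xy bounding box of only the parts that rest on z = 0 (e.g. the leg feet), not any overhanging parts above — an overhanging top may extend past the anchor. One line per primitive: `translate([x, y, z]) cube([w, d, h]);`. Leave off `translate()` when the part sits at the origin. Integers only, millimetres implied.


translate([230, 455, 0]) cube([774, 271, 167]);
translate([230, 726, 167]) cube([774, 271, 167]);
translate([230, 997, 334]) cube([774, 271, 167]);
translate([230, 1268, 501]) cube([774, 271, 167]);
translate([230, 1539, 668]) cube([774, 271, 167]);
translate([230, 1810, 835]) cube([774, 271, 167]);


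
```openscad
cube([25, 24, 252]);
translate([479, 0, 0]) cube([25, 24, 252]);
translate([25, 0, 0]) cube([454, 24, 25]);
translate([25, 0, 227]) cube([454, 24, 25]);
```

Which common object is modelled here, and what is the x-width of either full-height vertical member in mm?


A picture frame. The border width is 25 mm.

Four thin pieces enclosing a rectangular opening — a picture frame. The two full-height stiles are 252 mm tall; the top rail sits at z = 227 and is 25 mm tall, so the border above the opening is 252 − 227 = 25 mm, matching the stile x-width.


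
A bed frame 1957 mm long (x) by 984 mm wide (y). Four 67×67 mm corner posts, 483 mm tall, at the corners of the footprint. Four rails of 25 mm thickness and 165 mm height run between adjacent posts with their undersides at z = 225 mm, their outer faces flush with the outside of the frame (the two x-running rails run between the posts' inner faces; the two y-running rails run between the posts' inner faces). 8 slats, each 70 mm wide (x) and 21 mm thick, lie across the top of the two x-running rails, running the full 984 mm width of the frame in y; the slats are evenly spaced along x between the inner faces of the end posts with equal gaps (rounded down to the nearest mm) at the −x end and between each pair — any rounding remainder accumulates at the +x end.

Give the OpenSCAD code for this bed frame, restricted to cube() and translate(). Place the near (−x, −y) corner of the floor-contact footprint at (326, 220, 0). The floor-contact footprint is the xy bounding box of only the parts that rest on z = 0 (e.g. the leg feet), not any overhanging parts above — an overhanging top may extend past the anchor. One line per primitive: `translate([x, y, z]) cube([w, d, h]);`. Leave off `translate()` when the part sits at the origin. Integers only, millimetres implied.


// slat z = rail_z + rail_h = 225 + 165 = 390
// slat gap = ⌊(1823 − 8·70) / 9⌋ = 140
translate([326, 220, 0]) cube([67, 67, 483]);
translate([326, 1137, 0]) cube([67, 67, 483]);
translate([2216, 220, 0]) cube([67, 67, 483]);
translate([2216, 1137, 0]) cube([67, 67, 483]);
translate([393, 220, 225]) cube([1823, 25, 165]);
translate([393, 1179, 225]) cube([1823, 25, 165]);
translate([326, 287, 225]) cube([25, 850, 165]);
translate([2258, 287, 225]) cube([25, 850, 165]);
translate([533, 220, 390]) cube([70, 984, 21]);
translate([743, 220, 390]) cube([70, 984, 21]);
translate([953, 220, 390]) cube([70, 984, 21]);
translate([1163, 220, 390]) cube([70, 984, 21]);
translate([1373, 220, 390]) cube([70, 984, 21]);
translate([1583, 220, 390]) cube([70, 984, 21]);
translate([1793, 220, 390]) cube([70, 984, 21]);
translate([2003, 220, 390]) cube([70, 984, 21]);


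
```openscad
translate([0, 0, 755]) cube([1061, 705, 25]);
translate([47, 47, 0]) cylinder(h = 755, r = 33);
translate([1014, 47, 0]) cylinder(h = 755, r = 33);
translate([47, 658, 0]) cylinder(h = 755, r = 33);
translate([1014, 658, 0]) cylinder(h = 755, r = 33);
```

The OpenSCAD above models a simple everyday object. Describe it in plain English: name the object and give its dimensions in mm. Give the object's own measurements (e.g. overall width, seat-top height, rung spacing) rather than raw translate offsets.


A table: top 1061 mm (x) × 705 mm (y), 25 mm thick, upper face at z = 780 mm, on four round legs of 66 mm diameter, each leg's bounding box inset 14 mm from the nearest pair of top edges from z = 0 to the bottom of the top.


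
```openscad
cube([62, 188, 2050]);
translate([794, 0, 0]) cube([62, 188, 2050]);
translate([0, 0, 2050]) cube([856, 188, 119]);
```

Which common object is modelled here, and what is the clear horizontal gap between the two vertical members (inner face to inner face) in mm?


A door frame. The clear opening width is 732 mm.

Two 2050 mm tall posts with a header on top — a door frame. The left jamb is 62 mm wide at x = 0; the right jamb starts at x = 794. The clear opening is 794 − 62 = 732 mm.


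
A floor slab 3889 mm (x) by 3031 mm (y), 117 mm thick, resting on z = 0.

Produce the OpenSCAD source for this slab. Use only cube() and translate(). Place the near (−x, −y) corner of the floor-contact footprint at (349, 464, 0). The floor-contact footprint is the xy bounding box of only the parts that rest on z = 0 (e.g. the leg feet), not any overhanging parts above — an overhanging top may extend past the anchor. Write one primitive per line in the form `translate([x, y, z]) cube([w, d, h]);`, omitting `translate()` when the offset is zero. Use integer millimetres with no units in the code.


translate([349, 464, 0]) cube([3889, 3031, 117]);


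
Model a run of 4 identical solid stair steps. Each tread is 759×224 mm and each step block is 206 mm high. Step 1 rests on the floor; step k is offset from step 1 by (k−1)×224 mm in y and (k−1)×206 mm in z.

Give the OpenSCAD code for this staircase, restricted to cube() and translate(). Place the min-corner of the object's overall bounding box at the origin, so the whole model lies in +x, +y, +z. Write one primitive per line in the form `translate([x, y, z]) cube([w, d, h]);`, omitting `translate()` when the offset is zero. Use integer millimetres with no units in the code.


cube([759, 224, 206]);
translate([0, 224, 206]) cube([759, 224, 206]);
translate([0, 448, 412]) cube([759, 224, 206]);
translate([0, 672, 618]) cube([759, 224, 206]);


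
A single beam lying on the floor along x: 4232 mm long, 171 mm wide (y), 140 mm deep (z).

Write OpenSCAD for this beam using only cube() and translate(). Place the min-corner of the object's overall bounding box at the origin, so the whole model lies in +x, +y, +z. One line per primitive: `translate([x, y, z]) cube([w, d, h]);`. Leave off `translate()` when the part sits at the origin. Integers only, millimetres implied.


cube([4232, 171, 140]);


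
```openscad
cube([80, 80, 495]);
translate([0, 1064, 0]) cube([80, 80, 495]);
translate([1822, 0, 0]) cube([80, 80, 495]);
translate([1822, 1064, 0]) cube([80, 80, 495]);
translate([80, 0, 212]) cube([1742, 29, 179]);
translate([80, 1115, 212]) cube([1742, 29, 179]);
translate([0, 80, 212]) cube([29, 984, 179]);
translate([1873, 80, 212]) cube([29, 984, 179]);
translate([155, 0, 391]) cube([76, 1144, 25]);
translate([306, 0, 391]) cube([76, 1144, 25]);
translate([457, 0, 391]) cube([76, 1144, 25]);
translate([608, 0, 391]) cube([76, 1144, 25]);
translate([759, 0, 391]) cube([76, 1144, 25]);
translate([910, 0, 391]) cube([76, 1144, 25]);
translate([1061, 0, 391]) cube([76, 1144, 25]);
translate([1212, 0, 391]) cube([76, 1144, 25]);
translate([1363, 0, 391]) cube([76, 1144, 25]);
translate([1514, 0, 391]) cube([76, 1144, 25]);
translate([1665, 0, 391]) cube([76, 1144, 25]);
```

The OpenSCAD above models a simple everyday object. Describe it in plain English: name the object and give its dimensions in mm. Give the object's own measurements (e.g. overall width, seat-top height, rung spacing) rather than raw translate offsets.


A bed frame 1902 mm long (x) by 1144 mm wide (y). Four 80×80 mm corner posts, 495 mm tall, at the corners of the footprint. Four rails of 29 mm thickness and 179 mm height run between adjacent posts with their undersides at z = 212 mm, their outer faces flush with the outside of the frame (the two x-running rails run between the posts' inner faces; the two y-running rails run between the posts' inner faces). 11 slats, each 76 mm wide (x) and 25 mm thick, lie across the top of the two x-running rails, running the full 1144 mm width of the frame in y; along x they sit between the end posts with a 75 mm gap after the −x posts and between neighbouring slats, leaving 81 mm before the +x posts.


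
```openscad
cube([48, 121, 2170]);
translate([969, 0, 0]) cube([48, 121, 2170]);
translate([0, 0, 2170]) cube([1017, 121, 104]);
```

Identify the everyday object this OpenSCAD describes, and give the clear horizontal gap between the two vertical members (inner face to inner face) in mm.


A door frame. The clear opening width is 921 mm.

Two 2170 mm tall posts with a header on top — a door frame. The left jamb is 48 mm wide at x = 0; the right jamb starts at x = 969. The clear opening is 969 − 48 = 921 mm.


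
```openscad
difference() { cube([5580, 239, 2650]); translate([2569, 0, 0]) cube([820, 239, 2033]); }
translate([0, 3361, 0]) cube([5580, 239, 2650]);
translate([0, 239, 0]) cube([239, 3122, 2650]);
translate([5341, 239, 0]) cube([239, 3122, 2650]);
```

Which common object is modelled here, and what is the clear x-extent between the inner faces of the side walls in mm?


A single room. The interior width is 5102 mm.

Four walls enclosing a rectangle with a door in the front wall — a room. Outside width 5580 minus two 239 mm walls gives 5102 mm.


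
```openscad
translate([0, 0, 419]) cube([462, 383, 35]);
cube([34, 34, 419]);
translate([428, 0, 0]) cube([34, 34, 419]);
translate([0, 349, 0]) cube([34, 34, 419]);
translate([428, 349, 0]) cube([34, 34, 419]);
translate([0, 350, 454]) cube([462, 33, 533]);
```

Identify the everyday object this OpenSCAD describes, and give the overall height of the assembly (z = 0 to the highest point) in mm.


A chair. The overall height is 987 mm.

A slab on four corner posts with a tall panel at the back — a chair. The seat slab sits at z = 419 with thickness 35, and the 533 mm backrest starts at the seat top, so the overall height is 419 + 35 + 533 = 987 mm.


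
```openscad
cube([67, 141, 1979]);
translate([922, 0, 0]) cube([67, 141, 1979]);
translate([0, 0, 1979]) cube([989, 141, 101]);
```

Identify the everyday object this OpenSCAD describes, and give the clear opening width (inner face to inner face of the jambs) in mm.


A door frame. The clear opening width is 855 mm.

Two 1979 mm tall posts with a header on top — a door frame. The left jamb is 67 mm wide at x = 0; the right jamb starts at x = 922. The clear opening is 922 − 67 = 855 mm.


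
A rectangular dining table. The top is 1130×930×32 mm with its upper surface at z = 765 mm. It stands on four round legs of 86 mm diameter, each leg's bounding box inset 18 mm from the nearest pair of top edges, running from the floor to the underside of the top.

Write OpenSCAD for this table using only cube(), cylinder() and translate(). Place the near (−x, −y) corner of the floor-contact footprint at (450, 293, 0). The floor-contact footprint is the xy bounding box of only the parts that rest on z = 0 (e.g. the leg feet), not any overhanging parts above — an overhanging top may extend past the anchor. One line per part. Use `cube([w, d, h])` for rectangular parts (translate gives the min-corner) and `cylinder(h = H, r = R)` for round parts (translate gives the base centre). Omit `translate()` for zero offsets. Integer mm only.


translate([432, 275, 733]) cube([1130, 930, 32]);
translate([493, 336, 0]) cylinder(h = 733, r = 43);
translate([1501, 336, 0]) cylinder(h = 733, r = 43);
translate([493, 1144, 0]) cylinder(h = 733, r = 43);
translate([1501, 1144, 0]) cylinder(h = 733, r = 43);


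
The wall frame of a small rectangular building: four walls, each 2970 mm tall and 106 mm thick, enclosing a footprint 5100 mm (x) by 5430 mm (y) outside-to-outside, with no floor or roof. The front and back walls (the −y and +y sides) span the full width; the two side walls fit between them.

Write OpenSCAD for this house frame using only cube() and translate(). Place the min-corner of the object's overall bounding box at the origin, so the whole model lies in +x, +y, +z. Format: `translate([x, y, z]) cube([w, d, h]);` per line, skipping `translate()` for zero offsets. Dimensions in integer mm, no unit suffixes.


cube([5100, 106, 2970]);
translate([0, 5324, 0]) cube([5100, 106, 2970]);
translate([0, 106, 0]) cube([106, 5218, 2970]);
translate([4994, 106, 0]) cube([106, 5218, 2970]);


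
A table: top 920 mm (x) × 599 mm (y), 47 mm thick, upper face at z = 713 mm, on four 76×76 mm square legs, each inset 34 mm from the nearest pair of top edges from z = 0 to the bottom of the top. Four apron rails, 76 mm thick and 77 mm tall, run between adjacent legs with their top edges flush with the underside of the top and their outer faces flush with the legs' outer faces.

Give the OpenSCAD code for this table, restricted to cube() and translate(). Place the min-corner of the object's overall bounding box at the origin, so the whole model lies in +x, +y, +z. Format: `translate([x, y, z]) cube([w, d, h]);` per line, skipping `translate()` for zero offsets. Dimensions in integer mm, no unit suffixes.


translate([0, 0, 666]) cube([920, 599, 47]);
translate([34, 34, 0]) cube([76, 76, 666]);
translate([810, 34, 0]) cube([76, 76, 666]);
translate([34, 489, 0]) cube([76, 76, 666]);
translate([810, 489, 0]) cube([76, 76, 666]);
translate([110, 34, 589]) cube([700, 76, 77]);
translate([110, 489, 589]) cube([700, 76, 77]);
translate([34, 110, 589]) cube([76, 379, 77]);
translate([810, 110, 589]) cube([76, 379, 77]);


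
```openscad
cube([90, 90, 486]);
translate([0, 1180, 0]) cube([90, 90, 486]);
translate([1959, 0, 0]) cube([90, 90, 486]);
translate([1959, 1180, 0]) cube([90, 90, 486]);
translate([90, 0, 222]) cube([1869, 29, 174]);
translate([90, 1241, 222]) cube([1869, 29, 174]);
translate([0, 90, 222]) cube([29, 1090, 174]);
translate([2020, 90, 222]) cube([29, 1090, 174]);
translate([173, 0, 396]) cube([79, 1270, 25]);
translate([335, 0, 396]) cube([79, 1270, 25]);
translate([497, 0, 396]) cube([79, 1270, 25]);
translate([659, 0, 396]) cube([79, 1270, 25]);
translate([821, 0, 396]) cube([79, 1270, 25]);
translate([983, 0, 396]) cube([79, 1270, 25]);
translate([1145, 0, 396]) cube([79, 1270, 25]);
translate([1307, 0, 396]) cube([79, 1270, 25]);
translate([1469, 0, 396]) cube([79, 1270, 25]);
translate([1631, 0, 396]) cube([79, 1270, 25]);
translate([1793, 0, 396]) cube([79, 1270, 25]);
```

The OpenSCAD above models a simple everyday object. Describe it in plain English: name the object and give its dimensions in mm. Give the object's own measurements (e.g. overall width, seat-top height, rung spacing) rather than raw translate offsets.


A bed frame 2049 mm long (x) by 1270 mm wide (y). Four 90×90 mm corner posts, 486 mm tall, at the corners of the footprint. Four rails of 29 mm thickness and 174 mm height run between adjacent posts with their undersides at z = 222 mm, their outer faces flush with the outside of the frame (the two x-running rails run between the posts' inner faces; the two y-running rails run between the posts' inner faces). 11 slats, each 79 mm wide (x) and 25 mm thick, lie across the top of the two x-running rails, running the full 1270 mm width of the frame in y; along x they sit between the end posts with a 83 mm gap after the −x posts and between neighbouring slats, leaving 87 mm before the +x posts.
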